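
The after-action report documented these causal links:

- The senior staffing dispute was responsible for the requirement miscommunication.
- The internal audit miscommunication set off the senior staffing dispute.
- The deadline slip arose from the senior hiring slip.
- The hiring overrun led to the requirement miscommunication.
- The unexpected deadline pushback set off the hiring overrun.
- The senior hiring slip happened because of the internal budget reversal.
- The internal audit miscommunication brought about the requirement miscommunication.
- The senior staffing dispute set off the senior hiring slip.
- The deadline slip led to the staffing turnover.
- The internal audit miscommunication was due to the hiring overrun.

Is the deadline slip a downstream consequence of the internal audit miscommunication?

Yes

There is a causal chain: the internal audit miscommunication → the senior staffing dispute → the senior hiring slip → the deadline slip.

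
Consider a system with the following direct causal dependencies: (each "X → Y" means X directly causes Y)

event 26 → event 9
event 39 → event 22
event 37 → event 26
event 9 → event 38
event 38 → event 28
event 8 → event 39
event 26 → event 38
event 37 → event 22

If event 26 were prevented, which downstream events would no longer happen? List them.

event 28, event 38, event 9

Downstream of event 26: event 9, event 38, event 28.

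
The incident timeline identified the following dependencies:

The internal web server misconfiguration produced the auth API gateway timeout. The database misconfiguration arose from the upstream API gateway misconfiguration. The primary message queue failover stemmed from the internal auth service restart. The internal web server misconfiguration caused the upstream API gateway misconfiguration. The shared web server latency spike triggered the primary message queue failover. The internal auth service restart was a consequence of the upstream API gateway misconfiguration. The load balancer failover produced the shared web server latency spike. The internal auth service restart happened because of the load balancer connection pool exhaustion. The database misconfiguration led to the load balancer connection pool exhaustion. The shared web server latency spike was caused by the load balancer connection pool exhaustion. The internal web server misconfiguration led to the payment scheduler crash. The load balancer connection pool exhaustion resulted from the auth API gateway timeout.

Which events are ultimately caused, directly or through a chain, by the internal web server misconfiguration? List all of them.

the auth API gateway timeout, the database misconfiguration, the internal auth service restart, the load balancer connection pool exhaustion, the payment scheduler crash, the primary message queue failover, the shared web server latency spike, the upstream API gateway misconfiguration

Direct effects: the auth API gateway timeout, the payment scheduler crash, the upstream API gateway misconfiguration.
2 steps out: the database misconfiguration, the load balancer connection pool exhaustion, the internal auth service restart.
3 steps out: the shared web server latency spike, the primary message queue failover.
Not reachable from it: the load balancer failover.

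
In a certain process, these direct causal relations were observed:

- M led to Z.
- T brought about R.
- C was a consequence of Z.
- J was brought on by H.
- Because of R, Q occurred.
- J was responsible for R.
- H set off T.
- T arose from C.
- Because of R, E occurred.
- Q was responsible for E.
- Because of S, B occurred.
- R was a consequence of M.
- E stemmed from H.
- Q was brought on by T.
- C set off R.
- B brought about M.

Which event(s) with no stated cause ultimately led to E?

Tracing upstream from E: E ← R ← M ← B ← S.
A separate upstream branch: E ← H.
Each of those chain origins has no stated cause.

H, S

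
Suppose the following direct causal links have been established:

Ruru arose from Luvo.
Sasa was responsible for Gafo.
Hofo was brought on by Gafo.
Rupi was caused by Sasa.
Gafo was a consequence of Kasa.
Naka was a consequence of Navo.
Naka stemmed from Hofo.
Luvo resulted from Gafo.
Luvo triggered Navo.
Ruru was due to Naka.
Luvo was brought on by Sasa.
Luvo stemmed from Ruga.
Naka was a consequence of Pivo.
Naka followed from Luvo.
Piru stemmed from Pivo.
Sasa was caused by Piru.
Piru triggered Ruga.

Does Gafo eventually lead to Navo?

There is a causal chain: Gafo → Luvo → Navo.

Yes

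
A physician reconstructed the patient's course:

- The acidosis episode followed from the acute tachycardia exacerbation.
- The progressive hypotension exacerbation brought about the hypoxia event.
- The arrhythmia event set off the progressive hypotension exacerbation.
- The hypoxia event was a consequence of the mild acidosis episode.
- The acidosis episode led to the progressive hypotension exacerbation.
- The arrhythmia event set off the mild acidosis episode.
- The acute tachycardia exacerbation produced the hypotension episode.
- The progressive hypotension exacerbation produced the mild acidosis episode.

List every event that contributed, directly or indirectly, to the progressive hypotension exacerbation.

Immediate causes of the progressive hypotension exacerbation: the arrhythmia event, the acidosis episode.
Further upstream: the acute tachycardia exacerbation.

the acidosis episode, the acute tachycardia exacerbation, the arrhythmia event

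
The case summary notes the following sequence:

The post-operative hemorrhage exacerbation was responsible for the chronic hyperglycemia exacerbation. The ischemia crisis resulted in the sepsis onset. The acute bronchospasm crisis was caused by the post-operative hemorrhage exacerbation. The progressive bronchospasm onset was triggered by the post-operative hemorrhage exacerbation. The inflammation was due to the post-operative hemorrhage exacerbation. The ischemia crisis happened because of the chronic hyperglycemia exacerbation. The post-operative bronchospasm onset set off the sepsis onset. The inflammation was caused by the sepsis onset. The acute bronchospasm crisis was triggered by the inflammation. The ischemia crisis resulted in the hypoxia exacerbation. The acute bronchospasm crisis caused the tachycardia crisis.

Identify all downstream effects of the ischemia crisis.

Direct effects: the sepsis onset, the hypoxia exacerbation.
2 steps out: the inflammation.
3 steps out: the acute bronchospasm crisis.
4 steps out: the tachycardia crisis.
Not reachable from it: the post-operative bronchospasm onset, the post-operative hemorrhage exacerbation, the chronic hyperglycemia exacerbation, the progressive bronchospasm onset.

the acute bronchospasm crisis, the hypoxia exacerbation, the inflammation, the sepsis onset, the tachycardia crisis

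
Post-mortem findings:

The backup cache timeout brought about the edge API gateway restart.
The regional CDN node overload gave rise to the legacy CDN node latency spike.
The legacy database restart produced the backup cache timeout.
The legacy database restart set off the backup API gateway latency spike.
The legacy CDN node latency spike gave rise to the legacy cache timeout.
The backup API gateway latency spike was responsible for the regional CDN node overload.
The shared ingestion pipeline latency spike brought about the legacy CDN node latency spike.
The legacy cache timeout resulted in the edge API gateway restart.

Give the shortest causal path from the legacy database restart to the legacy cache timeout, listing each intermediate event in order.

the legacy database restart → the backup API gateway latency spike → the regional CDN node overload → the legacy CDN node latency spike → the legacy cache timeout

the legacy database restart → the backup API gateway latency spike
the backup API gateway latency spike → the regional CDN node overload
the regional CDN node overload → the legacy CDN node latency spike
the legacy CDN node latency spike → the legacy cache timeout
Length: 4 steps.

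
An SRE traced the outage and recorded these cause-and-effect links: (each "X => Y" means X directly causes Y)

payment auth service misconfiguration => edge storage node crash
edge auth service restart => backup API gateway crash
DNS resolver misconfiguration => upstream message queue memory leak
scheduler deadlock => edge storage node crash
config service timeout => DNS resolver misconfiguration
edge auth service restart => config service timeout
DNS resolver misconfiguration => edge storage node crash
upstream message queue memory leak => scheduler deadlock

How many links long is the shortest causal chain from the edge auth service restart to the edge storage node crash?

Shortest chain: the edge auth service restart → the config service timeout → the DNS resolver misconfiguration → the edge storage node crash.

3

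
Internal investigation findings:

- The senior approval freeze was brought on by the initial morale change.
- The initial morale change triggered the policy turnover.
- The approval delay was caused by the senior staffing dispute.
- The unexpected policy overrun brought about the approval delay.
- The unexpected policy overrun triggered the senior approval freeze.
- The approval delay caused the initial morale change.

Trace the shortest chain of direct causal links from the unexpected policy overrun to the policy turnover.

the unexpected policy overrun → the approval delay → the initial morale change → the policy turnover

the unexpected policy overrun → the approval delay
the approval delay → the initial morale change
the initial morale change → the policy turnover
Length: 3 steps.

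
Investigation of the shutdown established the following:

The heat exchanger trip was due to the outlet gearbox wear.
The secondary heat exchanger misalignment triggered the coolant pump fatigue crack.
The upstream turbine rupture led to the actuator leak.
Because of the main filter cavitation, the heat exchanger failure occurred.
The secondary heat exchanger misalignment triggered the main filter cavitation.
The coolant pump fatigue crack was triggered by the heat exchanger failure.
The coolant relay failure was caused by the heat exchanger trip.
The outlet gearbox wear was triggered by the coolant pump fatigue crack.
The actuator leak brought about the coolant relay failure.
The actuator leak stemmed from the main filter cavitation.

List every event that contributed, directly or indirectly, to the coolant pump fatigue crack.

Immediate causes of the coolant pump fatigue crack: the secondary heat exchanger misalignment, the heat exchanger failure.
Further upstream: the main filter cavitation.

the heat exchanger failure, the main filter cavitation, the secondary heat exchanger misalignment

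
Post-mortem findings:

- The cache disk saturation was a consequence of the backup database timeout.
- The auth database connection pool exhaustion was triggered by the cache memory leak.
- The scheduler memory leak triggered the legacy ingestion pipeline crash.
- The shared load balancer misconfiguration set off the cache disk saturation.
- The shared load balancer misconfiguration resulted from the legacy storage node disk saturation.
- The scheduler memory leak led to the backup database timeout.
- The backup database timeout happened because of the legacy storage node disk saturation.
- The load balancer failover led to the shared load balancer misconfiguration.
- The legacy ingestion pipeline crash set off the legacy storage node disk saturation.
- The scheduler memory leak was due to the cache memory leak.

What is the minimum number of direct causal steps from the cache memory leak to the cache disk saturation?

3

Shortest chain: the cache memory leak → the scheduler memory leak → the backup database timeout → the cache disk saturation.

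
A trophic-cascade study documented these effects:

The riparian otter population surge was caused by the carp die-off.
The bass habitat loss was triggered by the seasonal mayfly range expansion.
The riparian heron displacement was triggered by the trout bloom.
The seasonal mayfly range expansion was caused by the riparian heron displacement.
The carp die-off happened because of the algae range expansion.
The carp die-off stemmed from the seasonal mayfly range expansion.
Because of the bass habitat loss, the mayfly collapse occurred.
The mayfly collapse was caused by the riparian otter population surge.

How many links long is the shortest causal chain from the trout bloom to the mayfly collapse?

Shortest chain: the trout bloom → the riparian heron displacement → the seasonal mayfly range expansion → the bass habitat loss → the mayfly collapse.

4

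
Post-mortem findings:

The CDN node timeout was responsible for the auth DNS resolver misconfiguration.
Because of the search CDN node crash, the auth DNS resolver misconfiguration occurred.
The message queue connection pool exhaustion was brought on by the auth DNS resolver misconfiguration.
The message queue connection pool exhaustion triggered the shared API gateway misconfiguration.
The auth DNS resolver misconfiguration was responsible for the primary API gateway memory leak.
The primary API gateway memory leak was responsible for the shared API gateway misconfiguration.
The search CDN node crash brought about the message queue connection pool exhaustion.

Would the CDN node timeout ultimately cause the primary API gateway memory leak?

There is a causal chain: the CDN node timeout → the auth DNS resolver misconfiguration → the primary API gateway memory leak.

Yes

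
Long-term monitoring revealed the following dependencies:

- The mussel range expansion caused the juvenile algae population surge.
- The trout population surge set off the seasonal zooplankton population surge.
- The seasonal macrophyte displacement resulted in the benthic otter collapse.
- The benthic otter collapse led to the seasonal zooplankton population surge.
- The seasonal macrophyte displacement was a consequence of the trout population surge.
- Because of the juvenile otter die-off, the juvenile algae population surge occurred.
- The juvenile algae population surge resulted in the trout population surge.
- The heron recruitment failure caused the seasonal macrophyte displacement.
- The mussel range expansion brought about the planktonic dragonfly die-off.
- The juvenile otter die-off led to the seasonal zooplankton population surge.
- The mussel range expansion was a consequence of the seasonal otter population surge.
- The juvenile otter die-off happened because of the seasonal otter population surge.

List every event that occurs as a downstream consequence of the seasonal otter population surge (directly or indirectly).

Direct effects: the mussel range expansion, the juvenile otter die-off.
2 steps out: the planktonic dragonfly die-off, the juvenile algae population surge, the seasonal zooplankton population surge.
3 steps out: the trout population surge.
4 steps out: the seasonal macrophyte displacement.
5 steps out: the benthic otter collapse.
Not reachable from it: the heron recruitment failure.

the benthic otter collapse, the juvenile algae population surge, the juvenile otter die-off, the mussel range expansion, the planktonic dragonfly die-off, the seasonal macrophyte displacement, the seasonal zooplankton population surge, the trout population surge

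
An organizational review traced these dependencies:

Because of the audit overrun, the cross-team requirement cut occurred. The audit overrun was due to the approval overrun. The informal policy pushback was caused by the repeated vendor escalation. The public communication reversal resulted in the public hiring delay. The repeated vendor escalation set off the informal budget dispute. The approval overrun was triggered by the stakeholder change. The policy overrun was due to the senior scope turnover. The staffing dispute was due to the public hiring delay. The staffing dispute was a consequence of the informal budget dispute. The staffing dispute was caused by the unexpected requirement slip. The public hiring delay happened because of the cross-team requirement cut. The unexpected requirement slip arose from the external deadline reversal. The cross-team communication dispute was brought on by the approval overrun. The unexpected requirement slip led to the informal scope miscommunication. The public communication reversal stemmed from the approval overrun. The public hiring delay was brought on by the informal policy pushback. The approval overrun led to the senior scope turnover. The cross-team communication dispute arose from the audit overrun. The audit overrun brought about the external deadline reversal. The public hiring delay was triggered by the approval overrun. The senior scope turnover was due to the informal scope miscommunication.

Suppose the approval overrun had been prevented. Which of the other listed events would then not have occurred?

Downstream of the approval overrun: the audit overrun, the external deadline reversal, the unexpected requirement slip, the informal scope miscommunication, the senior scope turnover, the public communication reversal, the cross-team requirement cut, the cross-team communication dispute, the policy overrun, the public hiring delay, the staffing dispute.
Of those, still caused via another path: the public hiring delay, the staffing dispute.
The remainder have no surviving cause.

the audit overrun, the cross-team communication dispute, the cross-team requirement cut, the external deadline reversal, the informal scope miscommunication, the policy overrun, the public communication reversal, the senior scope turnover, the unexpected requirement slip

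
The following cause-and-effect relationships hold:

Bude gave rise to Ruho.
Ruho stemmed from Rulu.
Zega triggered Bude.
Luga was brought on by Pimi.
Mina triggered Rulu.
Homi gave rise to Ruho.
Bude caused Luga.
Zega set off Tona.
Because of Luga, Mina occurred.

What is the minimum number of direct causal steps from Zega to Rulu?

4

Shortest chain: Zega → Bude → Luga → Mina → Rulu.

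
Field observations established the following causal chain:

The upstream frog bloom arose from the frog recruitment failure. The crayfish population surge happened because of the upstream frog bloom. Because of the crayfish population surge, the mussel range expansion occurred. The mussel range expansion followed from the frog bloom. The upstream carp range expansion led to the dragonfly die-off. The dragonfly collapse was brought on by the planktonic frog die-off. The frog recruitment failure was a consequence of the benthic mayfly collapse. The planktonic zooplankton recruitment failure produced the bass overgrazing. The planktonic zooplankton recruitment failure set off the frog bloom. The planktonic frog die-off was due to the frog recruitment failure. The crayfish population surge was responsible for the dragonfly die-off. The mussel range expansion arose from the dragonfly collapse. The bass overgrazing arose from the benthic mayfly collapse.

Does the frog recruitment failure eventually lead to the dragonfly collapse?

Yes

There is a causal chain: the frog recruitment failure → the planktonic frog die-off → the dragonfly collapse.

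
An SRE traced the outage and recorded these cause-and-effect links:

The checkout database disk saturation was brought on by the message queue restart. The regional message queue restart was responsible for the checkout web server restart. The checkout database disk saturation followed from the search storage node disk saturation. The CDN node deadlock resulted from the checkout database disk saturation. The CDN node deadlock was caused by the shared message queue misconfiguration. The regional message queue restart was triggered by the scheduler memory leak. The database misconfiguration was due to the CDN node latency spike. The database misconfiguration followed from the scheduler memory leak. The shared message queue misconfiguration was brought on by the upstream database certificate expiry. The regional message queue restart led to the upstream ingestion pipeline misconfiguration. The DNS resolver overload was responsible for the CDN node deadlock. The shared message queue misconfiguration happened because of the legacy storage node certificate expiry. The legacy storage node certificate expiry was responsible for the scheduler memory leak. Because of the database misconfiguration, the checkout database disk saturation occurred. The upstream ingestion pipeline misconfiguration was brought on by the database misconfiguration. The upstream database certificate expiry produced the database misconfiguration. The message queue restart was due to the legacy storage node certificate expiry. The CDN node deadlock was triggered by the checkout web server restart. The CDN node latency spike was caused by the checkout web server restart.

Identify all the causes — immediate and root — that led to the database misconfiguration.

the CDN node latency spike, the checkout web server restart, the legacy storage node certificate expiry, the regional message queue restart, the scheduler memory leak, the upstream database certificate expiry

Immediate causes of the database misconfiguration: the scheduler memory leak, the upstream database certificate expiry, the CDN node latency spike.
Further upstream: the legacy storage node certificate expiry, the regional message queue restart, the checkout web server restart.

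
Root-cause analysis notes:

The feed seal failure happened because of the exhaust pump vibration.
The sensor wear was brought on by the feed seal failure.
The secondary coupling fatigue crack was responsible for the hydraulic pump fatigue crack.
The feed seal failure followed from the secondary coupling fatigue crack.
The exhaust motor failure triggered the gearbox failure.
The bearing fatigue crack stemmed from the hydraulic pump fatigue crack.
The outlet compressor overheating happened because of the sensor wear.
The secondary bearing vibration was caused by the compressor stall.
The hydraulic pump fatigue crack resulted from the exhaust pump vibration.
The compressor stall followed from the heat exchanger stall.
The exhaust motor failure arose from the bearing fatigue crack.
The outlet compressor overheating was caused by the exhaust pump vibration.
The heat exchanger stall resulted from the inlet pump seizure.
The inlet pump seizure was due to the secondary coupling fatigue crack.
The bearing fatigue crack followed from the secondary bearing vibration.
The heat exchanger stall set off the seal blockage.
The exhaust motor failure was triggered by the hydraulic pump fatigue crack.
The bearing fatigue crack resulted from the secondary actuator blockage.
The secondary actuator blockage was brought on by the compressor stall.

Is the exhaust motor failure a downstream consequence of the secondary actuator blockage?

Yes

There is a causal chain: the secondary actuator blockage → the bearing fatigue crack → the exhaust motor failure.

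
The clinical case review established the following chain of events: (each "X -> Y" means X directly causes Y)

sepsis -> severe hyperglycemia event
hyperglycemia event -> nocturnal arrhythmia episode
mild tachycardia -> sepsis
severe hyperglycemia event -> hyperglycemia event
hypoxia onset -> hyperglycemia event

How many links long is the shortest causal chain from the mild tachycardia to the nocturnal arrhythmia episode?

Shortest chain: the mild tachycardia → the sepsis → the severe hyperglycemia event → the hyperglycemia event → the nocturnal arrhythmia episode.

4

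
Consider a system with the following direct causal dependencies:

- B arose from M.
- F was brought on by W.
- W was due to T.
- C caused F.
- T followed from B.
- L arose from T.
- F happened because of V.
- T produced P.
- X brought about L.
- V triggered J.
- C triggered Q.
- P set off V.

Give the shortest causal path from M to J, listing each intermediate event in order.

M → B → T → P → V → J

M → B
B → T
T → P
P → V
V → J
Length: 5 steps.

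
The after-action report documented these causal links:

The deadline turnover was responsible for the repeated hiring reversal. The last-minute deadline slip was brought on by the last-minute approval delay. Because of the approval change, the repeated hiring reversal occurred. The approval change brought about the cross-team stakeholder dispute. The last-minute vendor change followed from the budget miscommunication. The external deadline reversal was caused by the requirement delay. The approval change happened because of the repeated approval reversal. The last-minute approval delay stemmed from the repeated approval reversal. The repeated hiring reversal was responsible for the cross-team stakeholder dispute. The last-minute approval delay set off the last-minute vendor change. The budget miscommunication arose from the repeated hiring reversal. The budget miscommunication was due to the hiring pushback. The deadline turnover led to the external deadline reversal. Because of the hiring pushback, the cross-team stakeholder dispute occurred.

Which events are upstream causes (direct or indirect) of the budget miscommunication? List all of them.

the approval change, the deadline turnover, the hiring pushback, the repeated approval reversal, the repeated hiring reversal

Immediate causes of the budget miscommunication: the hiring pushback, the repeated hiring reversal.
Further upstream: the repeated approval reversal, the deadline turnover, the approval change.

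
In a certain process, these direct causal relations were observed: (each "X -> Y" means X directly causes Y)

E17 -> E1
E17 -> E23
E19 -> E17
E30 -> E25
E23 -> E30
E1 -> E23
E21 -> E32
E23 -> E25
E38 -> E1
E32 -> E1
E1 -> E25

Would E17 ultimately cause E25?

Yes

There is a causal chain: E17 → E1 → E25.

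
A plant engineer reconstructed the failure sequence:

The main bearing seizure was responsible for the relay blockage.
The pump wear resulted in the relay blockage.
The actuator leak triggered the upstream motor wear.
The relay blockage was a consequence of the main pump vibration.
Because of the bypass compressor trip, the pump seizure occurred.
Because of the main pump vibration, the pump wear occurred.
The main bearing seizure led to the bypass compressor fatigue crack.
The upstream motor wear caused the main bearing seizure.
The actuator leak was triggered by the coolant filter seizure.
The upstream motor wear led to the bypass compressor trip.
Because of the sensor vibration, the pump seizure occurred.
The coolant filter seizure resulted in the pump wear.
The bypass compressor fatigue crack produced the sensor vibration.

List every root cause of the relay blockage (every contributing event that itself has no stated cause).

Tracing upstream from the relay blockage: the relay blockage ← the pump wear ← the coolant filter seizure.
A separate upstream branch: the relay blockage ← the main pump vibration.
Each of those chain origins has no stated cause.

the coolant filter seizure, the main pump vibration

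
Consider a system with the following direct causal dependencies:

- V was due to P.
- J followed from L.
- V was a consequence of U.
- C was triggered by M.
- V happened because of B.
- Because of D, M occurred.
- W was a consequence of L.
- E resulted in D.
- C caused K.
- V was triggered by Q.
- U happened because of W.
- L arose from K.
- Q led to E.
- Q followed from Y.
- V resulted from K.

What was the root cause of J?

Tracing upstream from J: J ← L ← K ← C ← M ← D ← E ← Q ← Y.
Y has no stated cause, so it is the root.

Y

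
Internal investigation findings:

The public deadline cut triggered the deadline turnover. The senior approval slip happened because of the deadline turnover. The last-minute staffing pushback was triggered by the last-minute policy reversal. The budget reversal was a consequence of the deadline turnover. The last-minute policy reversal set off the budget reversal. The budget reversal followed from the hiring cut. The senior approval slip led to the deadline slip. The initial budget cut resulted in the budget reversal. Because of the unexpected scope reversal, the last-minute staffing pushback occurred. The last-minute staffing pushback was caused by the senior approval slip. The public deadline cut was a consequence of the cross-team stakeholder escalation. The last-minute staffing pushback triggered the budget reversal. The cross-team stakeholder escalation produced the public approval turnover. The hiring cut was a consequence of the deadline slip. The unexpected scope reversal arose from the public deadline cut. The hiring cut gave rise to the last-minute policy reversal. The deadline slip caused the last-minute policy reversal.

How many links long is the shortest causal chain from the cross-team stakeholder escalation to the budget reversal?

Shortest chain: the cross-team stakeholder escalation → the public deadline cut → the deadline turnover → the budget reversal.

3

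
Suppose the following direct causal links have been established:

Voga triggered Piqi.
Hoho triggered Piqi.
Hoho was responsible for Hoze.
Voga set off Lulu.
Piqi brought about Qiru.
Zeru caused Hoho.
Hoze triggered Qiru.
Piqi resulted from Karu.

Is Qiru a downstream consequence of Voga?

Yes

There is a causal chain: Voga → Piqi → Qiru.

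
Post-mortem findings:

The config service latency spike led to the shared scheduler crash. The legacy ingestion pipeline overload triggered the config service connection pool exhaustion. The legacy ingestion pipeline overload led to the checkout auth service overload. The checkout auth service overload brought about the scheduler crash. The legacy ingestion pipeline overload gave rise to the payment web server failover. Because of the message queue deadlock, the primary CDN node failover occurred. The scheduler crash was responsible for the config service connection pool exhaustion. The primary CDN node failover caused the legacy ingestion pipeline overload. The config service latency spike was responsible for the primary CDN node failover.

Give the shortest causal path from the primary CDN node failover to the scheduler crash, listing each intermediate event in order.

the primary CDN node failover → the legacy ingestion pipeline overload
the legacy ingestion pipeline overload → the checkout auth service overload
the checkout auth service overload → the scheduler crash
Length: 3 steps.

the primary CDN node failover → the legacy ingestion pipeline overload → the checkout auth service overload → the scheduler crash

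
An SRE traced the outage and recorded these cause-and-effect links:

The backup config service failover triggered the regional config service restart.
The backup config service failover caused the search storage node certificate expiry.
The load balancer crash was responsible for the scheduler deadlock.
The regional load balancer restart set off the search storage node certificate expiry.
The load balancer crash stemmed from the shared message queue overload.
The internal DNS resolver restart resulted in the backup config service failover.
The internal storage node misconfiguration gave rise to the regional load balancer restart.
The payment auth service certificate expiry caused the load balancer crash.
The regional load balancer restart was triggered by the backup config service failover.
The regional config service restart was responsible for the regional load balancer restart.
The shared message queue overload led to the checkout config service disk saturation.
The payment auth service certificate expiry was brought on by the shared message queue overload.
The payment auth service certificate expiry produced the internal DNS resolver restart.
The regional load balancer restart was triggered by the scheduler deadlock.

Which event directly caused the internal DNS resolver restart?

the payment auth service certificate expiry

Upstream contributors include the shared message queue overload, but only the payment auth service certificate expiry feeds directly into the internal DNS resolver restart.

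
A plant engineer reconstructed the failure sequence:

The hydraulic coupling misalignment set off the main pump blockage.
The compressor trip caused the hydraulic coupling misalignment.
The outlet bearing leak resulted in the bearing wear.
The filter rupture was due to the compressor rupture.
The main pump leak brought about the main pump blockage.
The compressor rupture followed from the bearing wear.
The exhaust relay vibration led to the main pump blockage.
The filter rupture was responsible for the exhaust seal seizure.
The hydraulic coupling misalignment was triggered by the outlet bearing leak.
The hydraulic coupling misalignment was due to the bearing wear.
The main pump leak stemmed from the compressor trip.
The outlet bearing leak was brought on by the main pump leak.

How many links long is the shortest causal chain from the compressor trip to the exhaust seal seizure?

6

Shortest chain: the compressor trip → the main pump leak → the outlet bearing leak → the bearing wear → the compressor rupture → the filter rupture → the exhaust seal seizure.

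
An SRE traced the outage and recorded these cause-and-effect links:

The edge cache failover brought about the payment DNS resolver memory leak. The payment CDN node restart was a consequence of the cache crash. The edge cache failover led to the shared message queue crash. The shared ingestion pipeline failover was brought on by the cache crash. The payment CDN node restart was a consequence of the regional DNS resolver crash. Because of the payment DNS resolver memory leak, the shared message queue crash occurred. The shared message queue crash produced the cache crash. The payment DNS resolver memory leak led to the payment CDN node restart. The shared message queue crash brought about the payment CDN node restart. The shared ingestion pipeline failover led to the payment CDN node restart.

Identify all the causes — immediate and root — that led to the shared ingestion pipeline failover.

the cache crash, the edge cache failover, the payment DNS resolver memory leak, the shared message queue crash

Immediate cause of the shared ingestion pipeline failover: the cache crash.
Further upstream: the edge cache failover, the payment DNS resolver memory leak, the shared message queue crash.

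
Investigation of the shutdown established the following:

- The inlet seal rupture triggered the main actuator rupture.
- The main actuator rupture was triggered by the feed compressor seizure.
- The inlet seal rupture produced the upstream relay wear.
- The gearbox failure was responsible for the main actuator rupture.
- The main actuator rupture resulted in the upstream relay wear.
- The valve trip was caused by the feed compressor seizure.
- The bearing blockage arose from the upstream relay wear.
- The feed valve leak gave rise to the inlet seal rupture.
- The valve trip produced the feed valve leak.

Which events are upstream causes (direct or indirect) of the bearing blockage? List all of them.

the feed compressor seizure, the feed valve leak, the gearbox failure, the inlet seal rupture, the main actuator rupture, the upstream relay wear, the valve trip

Immediate cause of the bearing blockage: the upstream relay wear.
Further upstream: the feed compressor seizure, the valve trip, the feed valve leak, the inlet seal rupture, the main actuator rupture, the gearbox failure.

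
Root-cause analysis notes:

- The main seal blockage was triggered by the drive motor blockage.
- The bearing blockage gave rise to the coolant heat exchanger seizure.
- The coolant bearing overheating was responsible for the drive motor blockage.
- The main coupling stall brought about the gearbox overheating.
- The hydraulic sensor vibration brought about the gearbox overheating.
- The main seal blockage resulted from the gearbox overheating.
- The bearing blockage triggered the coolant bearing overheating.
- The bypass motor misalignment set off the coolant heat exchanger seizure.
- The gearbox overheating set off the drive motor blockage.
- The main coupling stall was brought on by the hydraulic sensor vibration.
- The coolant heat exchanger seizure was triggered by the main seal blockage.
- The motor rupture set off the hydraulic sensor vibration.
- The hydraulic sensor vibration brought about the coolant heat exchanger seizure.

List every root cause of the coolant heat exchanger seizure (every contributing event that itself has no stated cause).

Tracing upstream from the coolant heat exchanger seizure: the coolant heat exchanger seizure ← the bearing blockage.
A separate upstream branch: the coolant heat exchanger seizure ← the bypass motor misalignment.
A separate upstream branch: the coolant heat exchanger seizure ← the hydraulic sensor vibration ← the motor rupture.
Each of those chain origins has no stated cause.

the bearing blockage, the bypass motor misalignment, the motor rupture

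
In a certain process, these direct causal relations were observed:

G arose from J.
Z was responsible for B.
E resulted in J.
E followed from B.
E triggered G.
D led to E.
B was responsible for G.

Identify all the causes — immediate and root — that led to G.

Immediate causes of G: B, E, J.
Further upstream: Z, D.

B, D, E, J, Z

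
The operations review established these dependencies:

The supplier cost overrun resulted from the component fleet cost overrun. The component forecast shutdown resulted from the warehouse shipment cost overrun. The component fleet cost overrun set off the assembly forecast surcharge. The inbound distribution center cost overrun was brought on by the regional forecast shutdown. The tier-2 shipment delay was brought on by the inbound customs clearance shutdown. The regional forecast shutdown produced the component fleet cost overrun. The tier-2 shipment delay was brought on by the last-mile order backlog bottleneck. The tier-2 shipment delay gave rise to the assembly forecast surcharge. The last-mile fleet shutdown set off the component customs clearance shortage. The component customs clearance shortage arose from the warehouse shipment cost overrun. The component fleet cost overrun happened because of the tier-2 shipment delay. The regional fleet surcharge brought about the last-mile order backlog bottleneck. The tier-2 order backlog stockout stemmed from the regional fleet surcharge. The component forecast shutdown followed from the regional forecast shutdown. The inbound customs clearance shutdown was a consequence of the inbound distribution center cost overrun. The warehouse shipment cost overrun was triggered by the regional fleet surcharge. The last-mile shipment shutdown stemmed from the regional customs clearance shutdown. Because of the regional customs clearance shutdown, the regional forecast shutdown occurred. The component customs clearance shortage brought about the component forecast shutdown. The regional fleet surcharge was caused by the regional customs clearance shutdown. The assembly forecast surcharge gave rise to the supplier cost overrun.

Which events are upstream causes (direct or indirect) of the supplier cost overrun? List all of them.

the assembly forecast surcharge, the component fleet cost overrun, the inbound customs clearance shutdown, the inbound distribution center cost overrun, the last-mile order backlog bottleneck, the regional customs clearance shutdown, the regional fleet surcharge, the regional forecast shutdown, the tier-2 shipment delay

Immediate causes of the supplier cost overrun: the component fleet cost overrun, the assembly forecast surcharge.
Further upstream: the regional customs clearance shutdown, the regional fleet surcharge, the regional forecast shutdown, the inbound distribution center cost overrun, the inbound customs clearance shutdown, the last-mile order backlog bottleneck, the tier-2 shipment delay.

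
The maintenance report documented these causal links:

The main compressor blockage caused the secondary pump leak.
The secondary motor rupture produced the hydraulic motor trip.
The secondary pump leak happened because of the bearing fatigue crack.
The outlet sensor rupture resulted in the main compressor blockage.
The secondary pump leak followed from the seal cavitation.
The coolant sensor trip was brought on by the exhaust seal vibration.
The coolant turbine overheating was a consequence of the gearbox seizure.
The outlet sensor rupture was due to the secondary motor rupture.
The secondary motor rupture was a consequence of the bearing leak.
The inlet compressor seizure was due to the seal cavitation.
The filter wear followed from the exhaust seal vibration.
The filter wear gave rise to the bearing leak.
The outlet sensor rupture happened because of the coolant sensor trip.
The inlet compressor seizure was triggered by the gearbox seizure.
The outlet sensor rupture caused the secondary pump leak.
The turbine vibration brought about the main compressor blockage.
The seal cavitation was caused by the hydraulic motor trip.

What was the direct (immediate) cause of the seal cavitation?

the hydraulic motor trip

Upstream contributors include the exhaust seal vibration, the filter wear, the bearing leak, the secondary motor rupture, but only the hydraulic motor trip feeds directly into the seal cavitation.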